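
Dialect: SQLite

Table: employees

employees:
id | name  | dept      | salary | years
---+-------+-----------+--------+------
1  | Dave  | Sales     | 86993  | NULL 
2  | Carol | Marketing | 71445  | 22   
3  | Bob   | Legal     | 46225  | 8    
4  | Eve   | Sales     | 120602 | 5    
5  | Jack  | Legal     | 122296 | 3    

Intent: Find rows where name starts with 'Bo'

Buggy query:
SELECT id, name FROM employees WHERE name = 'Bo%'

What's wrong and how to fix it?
Bug: '=' compares the literal string including the % character; pattern matching needs LIKE

Fix: Replace '=' with LIKE so 'Bo%' is treated as a pattern

Corrected query:
SELECT id, name FROM employees WHERE name LIKE 'Bo%'

Result:
id | name
---+-----
3  | Bob 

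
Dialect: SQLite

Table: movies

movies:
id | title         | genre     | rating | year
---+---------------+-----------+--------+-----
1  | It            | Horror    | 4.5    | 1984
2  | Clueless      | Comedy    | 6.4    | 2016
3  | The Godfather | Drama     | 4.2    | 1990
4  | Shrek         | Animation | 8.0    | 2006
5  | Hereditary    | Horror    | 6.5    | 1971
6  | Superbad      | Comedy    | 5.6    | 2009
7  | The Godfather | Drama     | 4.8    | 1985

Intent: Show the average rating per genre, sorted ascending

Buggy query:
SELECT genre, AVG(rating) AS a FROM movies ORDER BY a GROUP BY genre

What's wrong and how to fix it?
Bug: ORDER BY appears before GROUP BY; SQL clause order requires GROUP BY first

Fix: Reorder: SELECT … FROM … GROUP BY … ORDER BY …

Corrected query:
SELECT genre, AVG(rating) AS a FROM movies GROUP BY genre ORDER BY a

Result:
genre     | a  
----------+----
Drama     | 4.5
Horror    | 5.5
Comedy    | 6  
Animation | 8  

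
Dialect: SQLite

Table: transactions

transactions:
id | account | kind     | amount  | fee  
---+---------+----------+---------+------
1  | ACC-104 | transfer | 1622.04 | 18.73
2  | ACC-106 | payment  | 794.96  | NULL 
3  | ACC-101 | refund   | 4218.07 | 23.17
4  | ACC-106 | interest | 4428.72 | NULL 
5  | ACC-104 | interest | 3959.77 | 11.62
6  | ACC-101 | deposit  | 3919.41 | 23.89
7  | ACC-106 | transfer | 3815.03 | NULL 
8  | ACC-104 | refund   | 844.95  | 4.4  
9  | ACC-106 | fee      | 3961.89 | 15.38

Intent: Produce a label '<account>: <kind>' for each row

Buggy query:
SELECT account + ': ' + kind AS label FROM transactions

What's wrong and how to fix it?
Bug: SQLite uses || for string concatenation; + coerces text to numbers (yielding 0)

Fix: Use the || operator for string concatenation

Corrected query:
SELECT account || ': ' || kind AS label FROM transactions

Result:
label            
-----------------
ACC-104: transfer
ACC-106: payment 
ACC-101: refund  
ACC-106: interest
ACC-104: interest
ACC-101: deposit 
ACC-106: transfer
ACC-104: refund  
ACC-106: fee     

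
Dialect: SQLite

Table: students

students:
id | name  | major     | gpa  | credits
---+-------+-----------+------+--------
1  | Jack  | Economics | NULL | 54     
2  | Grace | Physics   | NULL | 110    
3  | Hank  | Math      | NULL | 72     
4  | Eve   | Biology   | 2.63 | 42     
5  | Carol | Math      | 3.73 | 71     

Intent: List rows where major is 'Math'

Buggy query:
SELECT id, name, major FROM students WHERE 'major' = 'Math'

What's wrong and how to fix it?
Bug: 'major' in single quotes is a string literal, not the column; the comparison is literal-vs-literal and never true

Fix: Remove the quotes around the column name (or use double quotes for an identifier)

Corrected query:
SELECT id, name, major FROM students WHERE major = 'Math'

Result:
id | name  | major
---+-------+------
3  | Hank  | Math 
5  | Carol | Math 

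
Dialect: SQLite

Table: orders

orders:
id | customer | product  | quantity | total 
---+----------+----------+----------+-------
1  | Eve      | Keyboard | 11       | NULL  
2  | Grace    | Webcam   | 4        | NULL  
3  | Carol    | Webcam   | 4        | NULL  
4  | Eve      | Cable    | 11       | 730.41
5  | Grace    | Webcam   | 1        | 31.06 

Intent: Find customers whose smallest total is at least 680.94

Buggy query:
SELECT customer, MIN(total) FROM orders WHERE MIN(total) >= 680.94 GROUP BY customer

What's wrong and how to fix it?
Bug: Aggregates like MIN are computed per group after WHERE runs

Fix: Replace WHERE with HAVING after the GROUP BY

Corrected query:
SELECT customer, MIN(total) FROM orders GROUP BY customer HAVING MIN(total) >= 680.94

Result:
customer | MIN(total)
---------+-----------
Eve      | 730.41    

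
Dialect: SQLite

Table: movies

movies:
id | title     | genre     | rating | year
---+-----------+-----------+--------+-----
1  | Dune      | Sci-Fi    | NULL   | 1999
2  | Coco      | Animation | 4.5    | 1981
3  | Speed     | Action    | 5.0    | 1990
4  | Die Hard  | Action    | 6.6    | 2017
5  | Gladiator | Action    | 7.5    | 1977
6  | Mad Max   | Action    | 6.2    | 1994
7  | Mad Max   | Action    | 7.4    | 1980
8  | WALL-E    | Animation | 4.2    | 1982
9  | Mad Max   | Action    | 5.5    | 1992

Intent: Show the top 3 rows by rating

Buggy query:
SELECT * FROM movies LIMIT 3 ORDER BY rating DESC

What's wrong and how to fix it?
Bug: ORDER BY cannot follow LIMIT; LIMIT is the final clause

Fix: Sort with ORDER BY, then apply LIMIT

Corrected query:
SELECT * FROM movies ORDER BY rating DESC LIMIT 3

Result:
id | title     | genre  | rating | year
---+-----------+--------+--------+-----
5  | Gladiator | Action | 7.5    | 1977
7  | Mad Max   | Action | 7.4    | 1980
4  | Die Hard  | Action | 6.6    | 2017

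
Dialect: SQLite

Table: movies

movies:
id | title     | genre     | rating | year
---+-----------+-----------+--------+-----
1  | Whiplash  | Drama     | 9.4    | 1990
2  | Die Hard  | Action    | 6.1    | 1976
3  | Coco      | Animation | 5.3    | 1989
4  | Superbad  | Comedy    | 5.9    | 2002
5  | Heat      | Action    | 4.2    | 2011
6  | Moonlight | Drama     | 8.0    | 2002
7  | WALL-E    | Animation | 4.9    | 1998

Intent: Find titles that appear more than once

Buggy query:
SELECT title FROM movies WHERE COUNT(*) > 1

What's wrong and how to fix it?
Bug: WHERE can't reference COUNT(*); aggregates are computed after WHERE

Fix: Group first, then use HAVING for the count condition

Corrected query:
SELECT title FROM movies GROUP BY title HAVING COUNT(*) > 1

Result:
(no rows)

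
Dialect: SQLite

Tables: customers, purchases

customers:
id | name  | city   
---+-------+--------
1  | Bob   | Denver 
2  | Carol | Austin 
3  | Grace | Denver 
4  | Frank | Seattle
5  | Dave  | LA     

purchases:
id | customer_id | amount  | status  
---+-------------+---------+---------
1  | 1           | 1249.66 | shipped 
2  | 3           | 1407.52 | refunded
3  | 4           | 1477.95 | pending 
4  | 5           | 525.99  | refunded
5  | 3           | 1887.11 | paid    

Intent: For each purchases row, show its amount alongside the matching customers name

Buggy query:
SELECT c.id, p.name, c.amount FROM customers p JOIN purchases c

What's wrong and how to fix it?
Bug: Missing join condition: each purchases row is matched to all customers rows instead of just its own

Fix: Specify the join condition linking the foreign key to the parent id

Corrected query:
SELECT c.id, p.name, c.amount FROM customers p JOIN purchases c ON c.customer_id = p.id

Result:
id | name  | amount 
---+-------+--------
1  | Bob   | 1249.66
2  | Grace | 1407.52
3  | Frank | 1477.95
4  | Dave  | 525.99 
5  | Grace | 1887.11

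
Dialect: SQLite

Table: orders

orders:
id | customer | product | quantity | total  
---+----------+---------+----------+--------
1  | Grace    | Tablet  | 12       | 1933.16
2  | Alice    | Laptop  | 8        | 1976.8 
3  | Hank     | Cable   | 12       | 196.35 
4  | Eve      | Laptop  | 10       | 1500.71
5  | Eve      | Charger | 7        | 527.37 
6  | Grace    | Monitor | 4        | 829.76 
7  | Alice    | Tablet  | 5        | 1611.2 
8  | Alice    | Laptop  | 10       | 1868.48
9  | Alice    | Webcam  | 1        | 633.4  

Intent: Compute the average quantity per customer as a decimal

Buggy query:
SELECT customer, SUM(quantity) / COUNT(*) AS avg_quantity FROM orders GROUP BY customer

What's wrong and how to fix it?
Bug: SUM(quantity) and COUNT(*) are both integers; the division truncates the fractional part

Fix: Multiply by 1.0 (or CAST to REAL) to force floating-point division

Corrected query:
SELECT customer, SUM(quantity) * 1.0 / COUNT(*) AS avg_quantity FROM orders GROUP BY customer

Result:
customer | avg_quantity
---------+-------------
Alice    | 6           
Eve      | 8.5         
Grace    | 8           
Hank     | 12          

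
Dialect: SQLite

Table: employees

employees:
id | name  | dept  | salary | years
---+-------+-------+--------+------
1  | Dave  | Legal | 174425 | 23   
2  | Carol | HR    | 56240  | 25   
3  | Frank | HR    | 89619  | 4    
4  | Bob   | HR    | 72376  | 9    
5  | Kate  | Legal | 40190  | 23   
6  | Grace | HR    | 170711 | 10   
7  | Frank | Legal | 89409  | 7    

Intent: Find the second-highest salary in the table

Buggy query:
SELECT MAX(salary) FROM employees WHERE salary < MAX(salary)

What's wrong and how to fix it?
Bug: The inner MAX is an aggregate inside WHERE, which is not allowed

Fix: Compute the overall MAX in a subquery, then take MAX of rows below it

Corrected query:
SELECT MAX(salary) FROM employees WHERE salary < (SELECT MAX(salary) FROM employees)

Result:
MAX(salary)
-----------
170711     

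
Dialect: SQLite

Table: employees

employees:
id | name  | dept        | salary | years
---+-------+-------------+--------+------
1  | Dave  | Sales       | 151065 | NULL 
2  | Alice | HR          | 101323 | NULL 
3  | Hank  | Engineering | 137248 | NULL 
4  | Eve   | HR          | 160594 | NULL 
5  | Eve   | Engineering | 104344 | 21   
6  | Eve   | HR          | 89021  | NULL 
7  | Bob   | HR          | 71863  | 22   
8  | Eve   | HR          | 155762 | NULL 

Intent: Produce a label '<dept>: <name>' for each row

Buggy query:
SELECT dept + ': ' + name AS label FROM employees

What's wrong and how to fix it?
Bug: SQLite uses || for string concatenation; + coerces text to numbers (yielding 0)

Fix: Use the || operator for string concatenation

Corrected query:
SELECT dept || ': ' || name AS label FROM employees

Result:
label            
-----------------
Sales: Dave      
HR: Alice        
Engineering: Hank
HR: Eve          
Engineering: Eve 
HR: Eve          
HR: Bob          
HR: Eve          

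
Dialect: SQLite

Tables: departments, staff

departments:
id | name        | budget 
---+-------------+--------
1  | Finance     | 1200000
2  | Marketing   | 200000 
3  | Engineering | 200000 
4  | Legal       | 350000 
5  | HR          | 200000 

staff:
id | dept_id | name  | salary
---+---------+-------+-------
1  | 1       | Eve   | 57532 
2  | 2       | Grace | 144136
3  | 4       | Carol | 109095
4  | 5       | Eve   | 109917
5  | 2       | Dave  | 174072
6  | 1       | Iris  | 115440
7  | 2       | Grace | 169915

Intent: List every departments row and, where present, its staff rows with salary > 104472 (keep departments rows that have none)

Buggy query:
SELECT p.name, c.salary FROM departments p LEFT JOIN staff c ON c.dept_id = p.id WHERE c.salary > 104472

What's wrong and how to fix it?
Bug: Filtering c.salary in WHERE discards the NULL rows produced by LEFT JOIN, turning it into an inner join

Fix: Put 'c.salary > 104472' in the JOIN's ON clause instead of WHERE

Corrected query:
SELECT p.name, c.salary FROM departments p LEFT JOIN staff c ON c.dept_id = p.id AND c.salary > 104472

Result:
name        | salary
------------+-------
Finance     | 115440
Marketing   | 144136
Marketing   | 169915
Marketing   | 174072
Engineering | NULL  
Legal       | 109095
HR          | 109917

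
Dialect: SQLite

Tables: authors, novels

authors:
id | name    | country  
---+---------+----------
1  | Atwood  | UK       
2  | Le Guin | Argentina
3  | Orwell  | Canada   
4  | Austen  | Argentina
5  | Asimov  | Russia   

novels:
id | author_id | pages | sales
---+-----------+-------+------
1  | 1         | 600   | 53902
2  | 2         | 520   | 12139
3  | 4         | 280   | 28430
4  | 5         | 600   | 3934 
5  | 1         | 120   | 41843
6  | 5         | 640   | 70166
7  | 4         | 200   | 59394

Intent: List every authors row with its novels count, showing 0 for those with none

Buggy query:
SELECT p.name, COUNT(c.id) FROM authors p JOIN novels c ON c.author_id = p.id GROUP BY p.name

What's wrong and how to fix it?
Bug: INNER JOIN drops authors rows that have no matching novels rows

Fix: Switch to LEFT JOIN to retain unmatched parent rows

Corrected query:
SELECT p.name, COUNT(c.id) FROM authors p LEFT JOIN novels c ON c.author_id = p.id GROUP BY p.name

Result:
name    | COUNT(c.id)
--------+------------
Asimov  | 2          
Atwood  | 2          
Austen  | 2          
Le Guin | 1          
Orwell  | 0          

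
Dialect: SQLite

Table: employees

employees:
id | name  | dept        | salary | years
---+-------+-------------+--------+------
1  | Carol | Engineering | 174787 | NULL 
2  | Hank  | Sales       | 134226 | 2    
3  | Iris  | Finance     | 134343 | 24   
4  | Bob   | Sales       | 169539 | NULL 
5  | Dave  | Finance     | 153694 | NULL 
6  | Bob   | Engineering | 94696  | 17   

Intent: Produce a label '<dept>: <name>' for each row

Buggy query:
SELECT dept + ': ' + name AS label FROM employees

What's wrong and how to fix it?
Bug: SQLite uses || for string concatenation; + coerces text to numbers (yielding 0)

Fix: Replace + with || to concatenate text

Corrected query:
SELECT dept || ': ' || name AS label FROM employees

Result:
label             
------------------
Engineering: Carol
Sales: Hank       
Finance: Iris     
Sales: Bob        
Finance: Dave     
Engineering: Bob  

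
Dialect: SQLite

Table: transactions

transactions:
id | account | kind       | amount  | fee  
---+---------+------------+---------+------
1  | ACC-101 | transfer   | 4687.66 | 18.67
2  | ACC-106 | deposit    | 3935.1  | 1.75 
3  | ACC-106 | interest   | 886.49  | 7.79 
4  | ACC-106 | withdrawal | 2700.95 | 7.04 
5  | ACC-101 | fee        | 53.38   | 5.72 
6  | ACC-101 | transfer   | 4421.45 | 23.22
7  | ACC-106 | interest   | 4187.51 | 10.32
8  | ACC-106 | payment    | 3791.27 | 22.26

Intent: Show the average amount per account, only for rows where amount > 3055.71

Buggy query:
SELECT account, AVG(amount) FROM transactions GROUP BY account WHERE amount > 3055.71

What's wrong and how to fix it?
Bug: WHERE cannot follow GROUP BY

Fix: Move the WHERE clause before GROUP BY

Corrected query:
SELECT account, AVG(amount) FROM transactions WHERE amount > 3055.71 GROUP BY account

Result:
account | AVG(amount)
--------+------------
ACC-101 | 4554.555   
ACC-106 | 3971.293333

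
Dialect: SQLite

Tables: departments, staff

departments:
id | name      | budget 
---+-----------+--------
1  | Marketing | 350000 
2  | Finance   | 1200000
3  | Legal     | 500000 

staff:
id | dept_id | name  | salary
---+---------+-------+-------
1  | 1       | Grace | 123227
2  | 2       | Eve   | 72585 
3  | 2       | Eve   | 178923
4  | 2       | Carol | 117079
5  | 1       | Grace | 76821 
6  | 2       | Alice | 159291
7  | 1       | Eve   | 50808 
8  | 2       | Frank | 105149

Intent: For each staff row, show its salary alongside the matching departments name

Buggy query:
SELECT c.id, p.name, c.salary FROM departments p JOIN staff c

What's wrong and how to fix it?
Bug: Missing join condition: each staff row is matched to all departments rows instead of just its own

Fix: Add ON c.dept_id = p.id to the JOIN

Corrected query:
SELECT c.id, p.name, c.salary FROM departments p JOIN staff c ON c.dept_id = p.id

Result:
id | name      | salary
---+-----------+-------
1  | Marketing | 123227
2  | Finance   | 72585 
3  | Finance   | 178923
4  | Finance   | 117079
5  | Marketing | 76821 
6  | Finance   | 159291
7  | Marketing | 50808 
8  | Finance   | 105149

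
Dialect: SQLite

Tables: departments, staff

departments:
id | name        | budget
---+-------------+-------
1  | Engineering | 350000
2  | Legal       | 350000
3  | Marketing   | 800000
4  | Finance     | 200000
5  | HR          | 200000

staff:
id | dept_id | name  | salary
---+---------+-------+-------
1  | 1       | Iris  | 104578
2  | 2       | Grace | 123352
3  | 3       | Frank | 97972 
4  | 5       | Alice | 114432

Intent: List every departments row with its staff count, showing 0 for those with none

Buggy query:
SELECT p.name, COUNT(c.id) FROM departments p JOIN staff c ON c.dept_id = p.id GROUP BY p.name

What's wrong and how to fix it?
Bug: An inner join excludes parents with zero children

Fix: Use LEFT JOIN so parents without children still appear (COUNT(c.id) gives 0)

Corrected query:
SELECT p.name, COUNT(c.id) FROM departments p LEFT JOIN staff c ON c.dept_id = p.id GROUP BY p.name

Result:
name        | COUNT(c.id)
------------+------------
Engineering | 1          
Finance     | 0          
HR          | 1          
Legal       | 1          
Marketing   | 1          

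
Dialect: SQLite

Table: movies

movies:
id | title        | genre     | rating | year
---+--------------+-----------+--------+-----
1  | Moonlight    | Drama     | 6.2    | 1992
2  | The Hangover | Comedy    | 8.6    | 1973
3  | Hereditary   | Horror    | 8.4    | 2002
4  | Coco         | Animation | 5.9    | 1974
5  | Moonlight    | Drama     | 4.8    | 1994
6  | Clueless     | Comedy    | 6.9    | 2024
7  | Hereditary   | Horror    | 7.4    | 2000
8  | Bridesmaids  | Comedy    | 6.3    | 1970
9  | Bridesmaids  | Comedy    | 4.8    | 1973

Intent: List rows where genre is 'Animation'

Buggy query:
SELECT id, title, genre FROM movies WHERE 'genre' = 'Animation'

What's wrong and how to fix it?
Bug: 'genre' in single quotes is a string literal, not the column; the comparison is literal-vs-literal and never true

Fix: Remove the quotes around the column name (or use double quotes for an identifier)

Corrected query:
SELECT id, title, genre FROM movies WHERE genre = 'Animation'

Result:
id | title | genre    
---+-------+----------
4  | Coco  | Animation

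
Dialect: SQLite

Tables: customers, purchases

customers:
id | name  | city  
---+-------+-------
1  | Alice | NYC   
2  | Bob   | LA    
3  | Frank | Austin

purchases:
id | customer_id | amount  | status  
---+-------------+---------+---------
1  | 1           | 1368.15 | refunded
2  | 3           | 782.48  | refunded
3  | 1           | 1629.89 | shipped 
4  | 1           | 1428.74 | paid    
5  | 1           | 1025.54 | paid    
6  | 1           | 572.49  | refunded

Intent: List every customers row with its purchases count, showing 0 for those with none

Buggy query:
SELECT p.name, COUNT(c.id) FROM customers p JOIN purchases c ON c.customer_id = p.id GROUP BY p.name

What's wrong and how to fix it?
Bug: An inner join excludes parents with zero children

Fix: Switch to LEFT JOIN to retain unmatched parent rows

Corrected query:
SELECT p.name, COUNT(c.id) FROM customers p LEFT JOIN purchases c ON c.customer_id = p.id GROUP BY p.name

Result:
name  | COUNT(c.id)
------+------------
Alice | 5          
Bob   | 0          
Frank | 1          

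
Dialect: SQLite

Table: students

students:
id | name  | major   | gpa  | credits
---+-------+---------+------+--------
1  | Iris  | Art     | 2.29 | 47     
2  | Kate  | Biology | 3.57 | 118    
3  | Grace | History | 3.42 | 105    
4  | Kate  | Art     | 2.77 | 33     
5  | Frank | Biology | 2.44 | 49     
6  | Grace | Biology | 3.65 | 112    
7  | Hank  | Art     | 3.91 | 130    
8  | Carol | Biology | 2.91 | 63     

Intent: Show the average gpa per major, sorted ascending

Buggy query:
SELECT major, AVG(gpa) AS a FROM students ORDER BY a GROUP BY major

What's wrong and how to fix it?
Bug: GROUP BY must precede ORDER BY

Fix: Reorder: SELECT … FROM … GROUP BY … ORDER BY …

Corrected query:
SELECT major, AVG(gpa) AS a FROM students GROUP BY major ORDER BY a

Result:
major   | a     
--------+-------
Art     | 2.99  
Biology | 3.1425
History | 3.42  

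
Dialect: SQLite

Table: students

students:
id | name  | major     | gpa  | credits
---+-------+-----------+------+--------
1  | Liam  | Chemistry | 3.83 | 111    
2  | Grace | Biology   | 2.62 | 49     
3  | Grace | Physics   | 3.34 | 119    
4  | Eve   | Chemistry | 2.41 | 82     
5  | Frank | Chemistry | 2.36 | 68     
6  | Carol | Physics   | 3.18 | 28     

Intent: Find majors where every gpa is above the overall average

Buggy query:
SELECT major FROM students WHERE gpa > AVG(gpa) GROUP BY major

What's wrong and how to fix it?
Bug: WHERE evaluates per row before aggregation, so AVG() is unavailable

Fix: Use a subquery for AVG and a HAVING MIN(...) filter so the condition holds for every row in the group

Corrected query:
SELECT major FROM students GROUP BY major HAVING MIN(gpa) > (SELECT AVG(gpa) FROM students)

Result:
major  
-------
Physics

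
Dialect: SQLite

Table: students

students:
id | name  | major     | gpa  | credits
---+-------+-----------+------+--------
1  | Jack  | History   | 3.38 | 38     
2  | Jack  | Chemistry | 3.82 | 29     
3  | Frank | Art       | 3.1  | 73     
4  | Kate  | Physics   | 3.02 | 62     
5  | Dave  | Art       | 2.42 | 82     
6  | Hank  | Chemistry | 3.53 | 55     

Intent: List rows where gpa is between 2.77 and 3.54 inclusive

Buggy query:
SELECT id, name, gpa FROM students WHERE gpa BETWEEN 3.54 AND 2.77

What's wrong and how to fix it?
Bug: BETWEEN expects the lower bound first; with 3.54 AND 2.77 the range is empty

Fix: Swap the bounds so the smaller value comes first

Corrected query:
SELECT id, name, gpa FROM students WHERE gpa BETWEEN 2.77 AND 3.54

Result:
id | name  | gpa 
---+-------+-----
1  | Jack  | 3.38
3  | Frank | 3.1 
4  | Kate  | 3.02
6  | Hank  | 3.53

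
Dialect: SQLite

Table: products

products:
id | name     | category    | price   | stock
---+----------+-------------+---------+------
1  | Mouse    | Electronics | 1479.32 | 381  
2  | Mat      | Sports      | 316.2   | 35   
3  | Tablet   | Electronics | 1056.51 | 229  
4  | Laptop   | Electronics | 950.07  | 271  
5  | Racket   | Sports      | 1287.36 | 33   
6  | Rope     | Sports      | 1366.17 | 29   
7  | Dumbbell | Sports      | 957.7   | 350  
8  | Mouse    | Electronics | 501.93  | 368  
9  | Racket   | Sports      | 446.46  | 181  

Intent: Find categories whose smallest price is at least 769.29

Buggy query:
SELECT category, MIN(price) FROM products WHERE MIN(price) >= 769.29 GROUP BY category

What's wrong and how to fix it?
Bug: Aggregates like MIN are computed per group after WHERE runs

Fix: Use HAVING for the per-group MIN condition

Corrected query:
SELECT category, MIN(price) FROM products GROUP BY category HAVING MIN(price) >= 769.29

Result:
(no rows)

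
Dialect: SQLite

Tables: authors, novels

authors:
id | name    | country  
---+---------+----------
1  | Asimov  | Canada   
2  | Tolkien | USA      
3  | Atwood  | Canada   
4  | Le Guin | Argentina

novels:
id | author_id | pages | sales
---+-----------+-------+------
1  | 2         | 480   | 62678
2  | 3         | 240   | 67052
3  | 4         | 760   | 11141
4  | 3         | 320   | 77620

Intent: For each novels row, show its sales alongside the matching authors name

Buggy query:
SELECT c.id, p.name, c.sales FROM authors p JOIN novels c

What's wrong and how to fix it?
Bug: Missing join condition: each novels row is matched to all authors rows instead of just its own

Fix: Specify the join condition linking the foreign key to the parent id

Corrected query:
SELECT c.id, p.name, c.sales FROM authors p JOIN novels c ON c.author_id = p.id

Result:
id | name    | sales
---+---------+------
1  | Tolkien | 62678
2  | Atwood  | 67052
3  | Le Guin | 11141
4  | Atwood  | 77620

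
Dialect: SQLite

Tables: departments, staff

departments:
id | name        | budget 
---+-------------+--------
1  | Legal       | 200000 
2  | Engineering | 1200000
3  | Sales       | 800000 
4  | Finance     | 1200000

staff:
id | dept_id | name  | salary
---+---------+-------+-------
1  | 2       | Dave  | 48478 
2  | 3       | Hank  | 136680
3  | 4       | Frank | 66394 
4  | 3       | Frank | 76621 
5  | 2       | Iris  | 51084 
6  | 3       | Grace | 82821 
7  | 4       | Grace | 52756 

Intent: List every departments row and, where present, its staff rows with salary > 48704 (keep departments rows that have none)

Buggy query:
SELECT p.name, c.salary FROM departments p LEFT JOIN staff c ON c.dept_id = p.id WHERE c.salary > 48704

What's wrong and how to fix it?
Bug: A WHERE condition on the right-hand table after LEFT JOIN drops unmatched parents

Fix: Put 'c.salary > 48704' in the JOIN's ON clause instead of WHERE

Corrected query:
SELECT p.name, c.salary FROM departments p LEFT JOIN staff c ON c.dept_id = p.id AND c.salary > 48704

Result:
name        | salary
------------+-------
Legal       | NULL  
Engineering | 51084 
Sales       | 76621 
Sales       | 82821 
Sales       | 136680
Finance     | 52756 
Finance     | 66394 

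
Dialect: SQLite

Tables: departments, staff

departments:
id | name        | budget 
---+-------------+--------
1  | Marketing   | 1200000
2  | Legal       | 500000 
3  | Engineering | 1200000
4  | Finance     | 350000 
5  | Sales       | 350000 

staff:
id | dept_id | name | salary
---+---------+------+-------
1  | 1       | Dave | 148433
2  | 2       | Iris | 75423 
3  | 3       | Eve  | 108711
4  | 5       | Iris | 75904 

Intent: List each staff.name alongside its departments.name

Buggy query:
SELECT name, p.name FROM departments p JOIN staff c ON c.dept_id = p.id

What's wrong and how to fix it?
Bug: Both tables have a 'name' column; the unqualified reference is ambiguous

Fix: Prefix ambiguous columns with the table alias

Corrected query:
SELECT c.name, p.name FROM departments p JOIN staff c ON c.dept_id = p.id

Result:
name | name       
-----+------------
Dave | Marketing  
Iris | Legal      
Eve  | Engineering
Iris | Sales      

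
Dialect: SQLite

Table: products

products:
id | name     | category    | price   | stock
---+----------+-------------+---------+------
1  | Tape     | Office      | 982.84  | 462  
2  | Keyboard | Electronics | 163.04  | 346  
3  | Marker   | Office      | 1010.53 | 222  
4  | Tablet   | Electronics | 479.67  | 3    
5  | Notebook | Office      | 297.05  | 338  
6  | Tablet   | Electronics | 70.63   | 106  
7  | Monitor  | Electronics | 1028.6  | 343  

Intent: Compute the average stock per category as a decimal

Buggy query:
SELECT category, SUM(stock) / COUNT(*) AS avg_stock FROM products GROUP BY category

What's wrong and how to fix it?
Bug: SUM(stock) and COUNT(*) are both integers; the division truncates the fractional part

Fix: Multiply by 1.0 (or CAST to REAL) to force floating-point division

Corrected query:
SELECT category, SUM(stock) * 1.0 / COUNT(*) AS avg_stock FROM products GROUP BY category

Result:
category    | avg_stock 
------------+-----------
Electronics | 199.5     
Office      | 340.666667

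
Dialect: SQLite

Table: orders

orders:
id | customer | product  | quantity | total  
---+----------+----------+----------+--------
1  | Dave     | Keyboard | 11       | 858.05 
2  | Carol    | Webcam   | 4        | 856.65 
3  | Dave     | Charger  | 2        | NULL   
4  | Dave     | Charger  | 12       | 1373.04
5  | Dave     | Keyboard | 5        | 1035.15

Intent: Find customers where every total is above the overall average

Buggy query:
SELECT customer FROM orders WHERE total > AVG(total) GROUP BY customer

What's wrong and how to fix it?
Bug: AVG() is an aggregate; it can't sit directly in WHERE

Fix: Use a subquery for AVG and a HAVING MIN(...) filter so the condition holds for every row in the group

Corrected query:
SELECT customer FROM orders GROUP BY customer HAVING MIN(total) > (SELECT AVG(total) FROM orders)

Result:
(no rows)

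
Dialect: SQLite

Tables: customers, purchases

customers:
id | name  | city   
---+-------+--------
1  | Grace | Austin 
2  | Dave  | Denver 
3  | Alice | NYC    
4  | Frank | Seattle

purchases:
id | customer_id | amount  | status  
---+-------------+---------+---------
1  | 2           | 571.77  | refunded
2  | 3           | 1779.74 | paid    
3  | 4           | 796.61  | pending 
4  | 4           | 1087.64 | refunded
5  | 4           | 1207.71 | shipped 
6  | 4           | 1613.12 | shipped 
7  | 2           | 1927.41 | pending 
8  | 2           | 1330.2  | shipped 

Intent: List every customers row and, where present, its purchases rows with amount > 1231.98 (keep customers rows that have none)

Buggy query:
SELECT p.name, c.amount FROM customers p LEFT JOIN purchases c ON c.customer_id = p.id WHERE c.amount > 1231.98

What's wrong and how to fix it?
Bug: A WHERE condition on the right-hand table after LEFT JOIN drops unmatched parents

Fix: Put 'c.amount > 1231.98' in the JOIN's ON clause instead of WHERE

Corrected query:
SELECT p.name, c.amount FROM customers p LEFT JOIN purchases c ON c.customer_id = p.id AND c.amount > 1231.98

Result:
name  | amount 
------+--------
Grace | NULL   
Dave  | 1330.2 
Dave  | 1927.41
Alice | 1779.74
Frank | 1613.12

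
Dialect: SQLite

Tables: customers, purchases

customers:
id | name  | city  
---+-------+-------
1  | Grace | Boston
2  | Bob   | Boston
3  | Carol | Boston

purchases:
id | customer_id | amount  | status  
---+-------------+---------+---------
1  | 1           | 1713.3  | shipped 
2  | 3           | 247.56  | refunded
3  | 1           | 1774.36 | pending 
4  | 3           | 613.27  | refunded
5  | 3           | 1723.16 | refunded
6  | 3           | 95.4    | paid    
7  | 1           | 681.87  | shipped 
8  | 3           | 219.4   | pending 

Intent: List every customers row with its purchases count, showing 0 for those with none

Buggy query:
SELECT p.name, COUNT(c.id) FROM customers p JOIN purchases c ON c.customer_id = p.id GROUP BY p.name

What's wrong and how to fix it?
Bug: INNER JOIN drops customers rows that have no matching purchases rows

Fix: Switch to LEFT JOIN to retain unmatched parent rows

Corrected query:
SELECT p.name, COUNT(c.id) FROM customers p LEFT JOIN purchases c ON c.customer_id = p.id GROUP BY p.name

Result:
name  | COUNT(c.id)
------+------------
Bob   | 0          
Carol | 5          
Grace | 3          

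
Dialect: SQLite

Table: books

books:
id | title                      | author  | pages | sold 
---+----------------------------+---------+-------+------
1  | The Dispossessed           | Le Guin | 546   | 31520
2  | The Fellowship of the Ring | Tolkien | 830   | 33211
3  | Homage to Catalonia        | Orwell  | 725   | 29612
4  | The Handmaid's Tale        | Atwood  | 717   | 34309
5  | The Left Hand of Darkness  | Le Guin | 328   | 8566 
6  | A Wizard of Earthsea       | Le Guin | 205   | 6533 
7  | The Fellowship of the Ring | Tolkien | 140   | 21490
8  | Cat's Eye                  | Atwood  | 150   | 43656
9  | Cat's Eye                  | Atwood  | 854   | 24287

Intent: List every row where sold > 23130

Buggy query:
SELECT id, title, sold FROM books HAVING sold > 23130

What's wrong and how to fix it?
Bug: This is a non-aggregate query (no GROUP BY, no aggregates), so in SQLite the HAVING clause is invalid here; a row-level condition belongs in WHERE

Fix: Replace HAVING with WHERE since the condition applies to individual rows

Corrected query:
SELECT id, title, sold FROM books WHERE sold > 23130

Result:
id | title                      | sold 
---+----------------------------+------
1  | The Dispossessed           | 31520
2  | The Fellowship of the Ring | 33211
3  | Homage to Catalonia        | 29612
4  | The Handmaid's Tale        | 34309
8  | Cat's Eye                  | 43656
9  | Cat's Eye                  | 24287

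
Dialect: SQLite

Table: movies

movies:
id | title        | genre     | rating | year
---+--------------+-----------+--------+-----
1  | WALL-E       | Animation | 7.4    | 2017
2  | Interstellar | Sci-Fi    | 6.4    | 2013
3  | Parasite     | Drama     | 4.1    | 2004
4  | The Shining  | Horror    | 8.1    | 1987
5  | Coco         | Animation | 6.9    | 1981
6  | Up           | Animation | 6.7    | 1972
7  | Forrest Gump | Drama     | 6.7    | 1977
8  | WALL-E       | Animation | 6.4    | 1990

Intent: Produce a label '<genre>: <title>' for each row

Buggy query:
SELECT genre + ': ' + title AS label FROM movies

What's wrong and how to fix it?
Bug: SQLite uses || for string concatenation; + coerces text to numbers (yielding 0)

Fix: Use the || operator for string concatenation

Corrected query:
SELECT genre || ': ' || title AS label FROM movies

Result:
label               
--------------------
Animation: WALL-E   
Sci-Fi: Interstellar
Drama: Parasite     
Horror: The Shining 
Animation: Coco     
Animation: Up       
Drama: Forrest Gump 
Animation: WALL-E   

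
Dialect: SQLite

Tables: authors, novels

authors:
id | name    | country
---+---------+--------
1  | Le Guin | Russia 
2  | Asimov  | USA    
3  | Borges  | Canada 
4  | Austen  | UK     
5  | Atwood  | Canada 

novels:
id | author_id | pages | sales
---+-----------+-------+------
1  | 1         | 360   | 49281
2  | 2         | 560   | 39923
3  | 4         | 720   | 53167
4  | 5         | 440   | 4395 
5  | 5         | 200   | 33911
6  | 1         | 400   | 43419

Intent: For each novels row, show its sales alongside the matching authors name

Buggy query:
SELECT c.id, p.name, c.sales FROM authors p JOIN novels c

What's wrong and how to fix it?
Bug: Missing join condition: each novels row is matched to all authors rows instead of just its own

Fix: Add ON c.author_id = p.id to the JOIN

Corrected query:
SELECT c.id, p.name, c.sales FROM authors p JOIN novels c ON c.author_id = p.id

Result:
id | name    | sales
---+---------+------
1  | Le Guin | 49281
2  | Asimov  | 39923
3  | Austen  | 53167
4  | Atwood  | 4395 
5  | Atwood  | 33911
6  | Le Guin | 43419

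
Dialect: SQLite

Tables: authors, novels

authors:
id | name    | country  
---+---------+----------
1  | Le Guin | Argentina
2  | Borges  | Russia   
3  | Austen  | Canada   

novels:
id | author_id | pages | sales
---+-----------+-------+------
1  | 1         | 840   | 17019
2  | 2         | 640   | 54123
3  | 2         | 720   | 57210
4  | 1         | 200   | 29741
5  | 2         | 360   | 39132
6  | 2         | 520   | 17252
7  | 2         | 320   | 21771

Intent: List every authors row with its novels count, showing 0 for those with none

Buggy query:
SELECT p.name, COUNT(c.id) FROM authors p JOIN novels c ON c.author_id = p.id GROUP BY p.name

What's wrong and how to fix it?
Bug: INNER JOIN drops authors rows that have no matching novels rows

Fix: Switch to LEFT JOIN to retain unmatched parent rows

Corrected query:
SELECT p.name, COUNT(c.id) FROM authors p LEFT JOIN novels c ON c.author_id = p.id GROUP BY p.name

Result:
name    | COUNT(c.id)
--------+------------
Austen  | 0          
Borges  | 5          
Le Guin | 2          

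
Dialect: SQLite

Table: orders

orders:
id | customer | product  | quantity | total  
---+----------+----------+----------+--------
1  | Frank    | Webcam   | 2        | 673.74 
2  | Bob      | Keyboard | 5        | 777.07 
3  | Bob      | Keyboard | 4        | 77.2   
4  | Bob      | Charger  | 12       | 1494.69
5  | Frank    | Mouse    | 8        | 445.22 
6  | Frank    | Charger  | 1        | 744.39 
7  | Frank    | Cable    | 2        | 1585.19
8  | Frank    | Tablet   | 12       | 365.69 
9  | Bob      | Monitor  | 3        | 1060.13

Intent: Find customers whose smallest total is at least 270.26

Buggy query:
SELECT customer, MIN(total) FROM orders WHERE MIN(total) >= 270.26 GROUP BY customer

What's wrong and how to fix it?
Bug: Aggregates like MIN are computed per group after WHERE runs

Fix: Use HAVING for the per-group MIN condition

Corrected query:
SELECT customer, MIN(total) FROM orders GROUP BY customer HAVING MIN(total) >= 270.26

Result:
customer | MIN(total)
---------+-----------
Frank    | 365.69    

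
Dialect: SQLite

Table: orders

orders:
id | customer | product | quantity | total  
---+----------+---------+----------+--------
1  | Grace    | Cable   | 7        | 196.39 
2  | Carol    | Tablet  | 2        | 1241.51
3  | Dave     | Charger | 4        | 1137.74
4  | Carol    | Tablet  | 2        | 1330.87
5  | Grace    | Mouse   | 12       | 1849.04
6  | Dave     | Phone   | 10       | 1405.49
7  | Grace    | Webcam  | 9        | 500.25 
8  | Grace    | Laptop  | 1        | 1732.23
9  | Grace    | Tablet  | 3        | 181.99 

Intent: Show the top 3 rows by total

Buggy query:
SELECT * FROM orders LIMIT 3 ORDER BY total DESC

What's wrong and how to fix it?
Bug: ORDER BY cannot follow LIMIT; LIMIT is the final clause

Fix: Swap the clauses: ORDER BY first, then LIMIT

Corrected query:
SELECT * FROM orders ORDER BY total DESC LIMIT 3

Result:
id | customer | product | quantity | total  
---+----------+---------+----------+--------
5  | Grace    | Mouse   | 12       | 1849.04
8  | Grace    | Laptop  | 1        | 1732.23
6  | Dave     | Phone   | 10       | 1405.49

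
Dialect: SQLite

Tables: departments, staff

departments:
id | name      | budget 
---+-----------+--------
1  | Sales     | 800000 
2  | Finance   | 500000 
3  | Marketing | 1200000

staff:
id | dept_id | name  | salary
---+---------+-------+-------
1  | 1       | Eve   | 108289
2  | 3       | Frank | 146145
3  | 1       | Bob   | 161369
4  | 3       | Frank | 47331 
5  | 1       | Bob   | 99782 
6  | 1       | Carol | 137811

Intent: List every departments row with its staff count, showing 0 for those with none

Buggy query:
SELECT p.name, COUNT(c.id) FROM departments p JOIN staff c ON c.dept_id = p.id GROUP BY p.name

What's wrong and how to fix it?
Bug: An inner join excludes parents with zero children

Fix: Switch to LEFT JOIN to retain unmatched parent rows

Corrected query:
SELECT p.name, COUNT(c.id) FROM departments p LEFT JOIN staff c ON c.dept_id = p.id GROUP BY p.name

Result:
name      | COUNT(c.id)
----------+------------
Finance   | 0          
Marketing | 2          
Sales     | 4          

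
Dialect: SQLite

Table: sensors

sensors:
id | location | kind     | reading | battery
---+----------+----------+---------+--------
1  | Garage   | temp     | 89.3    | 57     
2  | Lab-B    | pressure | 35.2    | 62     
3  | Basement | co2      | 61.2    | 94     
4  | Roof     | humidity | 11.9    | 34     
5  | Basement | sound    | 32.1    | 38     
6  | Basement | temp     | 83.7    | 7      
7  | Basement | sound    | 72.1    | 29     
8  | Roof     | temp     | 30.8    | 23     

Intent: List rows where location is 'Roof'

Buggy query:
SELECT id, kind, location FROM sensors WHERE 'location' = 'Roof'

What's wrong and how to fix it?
Bug: 'location' in single quotes is a string literal, not the column; the comparison is literal-vs-literal and never true

Fix: Remove the quotes around the column name (or use double quotes for an identifier)

Corrected query:
SELECT id, kind, location FROM sensors WHERE location = 'Roof'

Result:
id | kind     | location
---+----------+---------
4  | humidity | Roof    
8  | temp     | Roof    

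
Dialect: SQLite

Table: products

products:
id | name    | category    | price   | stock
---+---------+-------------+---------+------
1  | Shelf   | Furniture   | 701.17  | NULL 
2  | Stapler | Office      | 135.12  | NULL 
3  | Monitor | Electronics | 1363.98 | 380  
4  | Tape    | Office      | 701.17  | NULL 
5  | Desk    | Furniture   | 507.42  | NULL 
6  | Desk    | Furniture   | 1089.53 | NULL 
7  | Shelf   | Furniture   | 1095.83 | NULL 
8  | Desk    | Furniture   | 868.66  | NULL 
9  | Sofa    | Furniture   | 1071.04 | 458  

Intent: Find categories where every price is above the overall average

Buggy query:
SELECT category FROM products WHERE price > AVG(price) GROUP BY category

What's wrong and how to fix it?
Bug: AVG() is an aggregate; it can't sit directly in WHERE

Fix: Use a subquery for AVG and a HAVING MIN(...) filter so the condition holds for every row in the group

Corrected query:
SELECT category FROM products GROUP BY category HAVING MIN(price) > (SELECT AVG(price) FROM products)

Result:
category   
-----------
Electronics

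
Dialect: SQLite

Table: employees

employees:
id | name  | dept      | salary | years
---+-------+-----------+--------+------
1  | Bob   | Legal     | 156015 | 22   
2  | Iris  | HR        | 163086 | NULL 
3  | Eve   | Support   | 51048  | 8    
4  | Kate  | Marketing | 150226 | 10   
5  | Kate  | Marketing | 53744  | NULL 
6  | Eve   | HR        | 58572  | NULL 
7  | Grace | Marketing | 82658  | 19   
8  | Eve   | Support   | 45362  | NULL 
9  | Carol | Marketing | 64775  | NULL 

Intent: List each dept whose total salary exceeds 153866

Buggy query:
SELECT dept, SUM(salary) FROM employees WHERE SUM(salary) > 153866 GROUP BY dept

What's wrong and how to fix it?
Bug: WHERE runs before GROUP BY, so aggregates aren't available there

Fix: Use HAVING (which filters groups after aggregation) instead of WHERE

Corrected query:
SELECT dept, SUM(salary) FROM employees GROUP BY dept HAVING SUM(salary) > 153866

Result:
dept      | SUM(salary)
----------+------------
HR        | 221658     
Legal     | 156015     
Marketing | 351403     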